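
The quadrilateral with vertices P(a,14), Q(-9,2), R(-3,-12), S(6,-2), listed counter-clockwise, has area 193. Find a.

-4

Write out the shoelace sum; only the two edges meeting at P involve a:
2·Area = [(6·14 − a·(-2)) + (a·2 − (-9)·14)] + 192
       = 4·a + 402 = 386
⇒ a = -4.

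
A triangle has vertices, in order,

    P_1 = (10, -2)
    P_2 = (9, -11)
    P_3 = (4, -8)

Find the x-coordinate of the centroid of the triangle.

23/3

Apply Gauss's area formula. First the cross-terms c_i = x_i·y_{i+1} − x_{i+1}·y_i:
  -92, -28, 72  ⇒  2A = -48, A = -24.
Then Σ (x_i + x_{i+1})·c_i = -1104, so x̄ = -1104 / (6·(-24)) = 23/3.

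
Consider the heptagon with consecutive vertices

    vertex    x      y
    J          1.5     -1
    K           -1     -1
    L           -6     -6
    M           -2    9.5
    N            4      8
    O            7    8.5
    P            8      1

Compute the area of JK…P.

109

Apply the shoelace (surveyor's) formula: 2A = Σ (x_i·y_{i+1} − x_{i+1}·y_i), indices taken mod 7.
Σ = (-2.5) + (0) + (-69) + (-54) + (-22) + (-61) + (-9.5) = -218
Area = |Σ|/2 = 109.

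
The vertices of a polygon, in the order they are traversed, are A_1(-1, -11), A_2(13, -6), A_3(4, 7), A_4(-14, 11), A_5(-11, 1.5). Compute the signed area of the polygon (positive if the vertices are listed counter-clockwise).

Apply Gauss's area formula: 2A = Σ (x_i·y_{i+1} − x_{i+1}·y_i), indices taken mod 5.
Σ = (149) + (115) + (142) + (100) + (122.5) = 628.5
Signed area = Σ/2 = 314.25 (positive ⇒ counter-clockwise traversal).

314.25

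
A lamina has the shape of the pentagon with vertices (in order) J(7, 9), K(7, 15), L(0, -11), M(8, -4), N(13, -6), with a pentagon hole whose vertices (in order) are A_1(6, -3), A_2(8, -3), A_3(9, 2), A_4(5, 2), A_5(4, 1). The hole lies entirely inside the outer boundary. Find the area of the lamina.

Outer boundary:
J→K: (7)(15) − (7)(9) = 42
K→L: (7)(-11) − (0)(15) = -77
L→M: (0)(-4) − (8)(-11) = 88
M→N: (8)(-6) − (13)(-4) = 4
N→J: (13)(9) − (7)(-6) = 159
Σ = 216
Area = |Σ|/2 = 108.
Hole:
Apply the shoelace (surveyor's) formula: 2A = Σ (x_i·y_{i+1} − x_{i+1}·y_i), indices taken mod 5.
Σ = (6) + (43) + (8) + (-3) + (-18) = 36
Area = |Σ|/2 = 18.
Net area = 108 − 18 = 90.

90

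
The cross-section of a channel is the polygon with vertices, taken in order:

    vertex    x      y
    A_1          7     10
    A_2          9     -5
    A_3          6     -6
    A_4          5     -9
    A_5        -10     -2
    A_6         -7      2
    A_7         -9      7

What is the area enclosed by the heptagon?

Σ = (-125) + (-24) + (-24) + (-100) + (-34) + (-31) + (-139) = -477
Area = |Σ|/2 = 238.5.

238.5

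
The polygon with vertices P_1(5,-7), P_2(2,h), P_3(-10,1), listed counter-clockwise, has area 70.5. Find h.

The doubled signed area Σ (x_i y_{i+1} − x_{i+1} y_i) is linear in h.
With h=0 it equals 81; the coefficient of h is 15 (from the two edges through P_2).
So 15·h + 81 = 2·70.5 = 141 ⇒ h = 4.

4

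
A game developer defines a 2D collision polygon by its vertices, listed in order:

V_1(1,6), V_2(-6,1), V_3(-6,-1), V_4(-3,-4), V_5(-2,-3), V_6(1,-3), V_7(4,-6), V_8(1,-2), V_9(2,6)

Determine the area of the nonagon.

Apply the shoelace formula: 2A = Σ (x_i·y_{i+1} − x_{i+1}·y_i), indices taken mod 9.
Cross-terms: 37, 12, 21, 1, 9, 6, -2, 10, 6  ⇒  Σ = 100
Area = |Σ|/2 = 50.

50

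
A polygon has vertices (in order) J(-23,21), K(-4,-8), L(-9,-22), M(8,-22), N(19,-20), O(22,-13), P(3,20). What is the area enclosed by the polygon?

Apply the shoelace (surveyor's) formula: 2A = Σ (x_i·y_{i+1} − x_{i+1}·y_i), indices taken mod 7.
Σ = (268) + (16) + (374) + (258) + (193) + (479) + (523) = 2111
Area = |Σ|/2 = 1055.5.

1055.5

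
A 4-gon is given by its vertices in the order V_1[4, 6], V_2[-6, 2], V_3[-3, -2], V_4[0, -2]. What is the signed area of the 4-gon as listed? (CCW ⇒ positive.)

Apply the shoelace (surveyor's) formula: 2A = Σ (x_i·y_{i+1} − x_{i+1}·y_i), indices taken mod 4.
Cross-terms: 44, 18, 6, 8  ⇒  Σ = 76
Signed area = Σ/2 = 38 (positive ⇒ counter-clockwise traversal).

38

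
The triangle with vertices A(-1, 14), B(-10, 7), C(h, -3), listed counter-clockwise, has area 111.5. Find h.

9

The doubled signed area Σ (x_i y_{i+1} − x_{i+1} y_i) is linear in h.
With h=0 it equals 160; the coefficient of h is 7 (from the two edges through C).
So 7·h + 160 = 2·111.5 = 223 ⇒ h = 9.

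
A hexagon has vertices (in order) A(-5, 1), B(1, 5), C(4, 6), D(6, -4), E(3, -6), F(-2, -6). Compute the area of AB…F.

Apply the surveyor's formula: 2A = Σ (x_i·y_{i+1} − x_{i+1}·y_i), indices taken mod 6.
Cross-terms: -26, -14, -52, -24, -30, -32  ⇒  Σ = -178
Area = |Σ|/2 = 89.

89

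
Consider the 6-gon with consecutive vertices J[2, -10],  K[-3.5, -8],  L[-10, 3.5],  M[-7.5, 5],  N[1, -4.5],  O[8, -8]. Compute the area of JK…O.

Σ = (-51) + (-92.25) + (-23.75) + (28.75) + (28) + (-64) = -174.25
Area = |Σ|/2 = 87.125.

87.125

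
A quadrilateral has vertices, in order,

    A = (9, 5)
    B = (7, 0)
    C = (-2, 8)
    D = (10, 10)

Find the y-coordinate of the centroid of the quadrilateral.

Apply the shoelace (surveyor's) formula. First the cross-terms c_i = x_i·y_{i+1} − x_{i+1}·y_i:
  -35, 56, -100, -40  ⇒  2A = -119, A = -59.5.
Then Σ (y_i + y_{i+1})·c_i = -2127, so ȳ = -2127 / (6·(-59.5)) = 709/119.

709/119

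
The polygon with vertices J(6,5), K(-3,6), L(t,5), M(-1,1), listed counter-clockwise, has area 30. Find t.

The doubled signed area Σ (x_i y_{i+1} − x_{i+1} y_i) is linear in t.
With t=0 it equals 30; the coefficient of t is -5 (from the two edges through L).
So -5·t + 30 = 2·30 = 60 ⇒ t = -6.

-6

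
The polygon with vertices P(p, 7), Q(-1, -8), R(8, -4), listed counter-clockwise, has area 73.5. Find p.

-4

The doubled signed area Σ (x_i y_{i+1} − x_{i+1} y_i) is linear in p.
With p=0 it equals 131; the coefficient of p is -4 (from the two edges through P).
So -4·p + 131 = 2·73.5 = 147 ⇒ p = -4.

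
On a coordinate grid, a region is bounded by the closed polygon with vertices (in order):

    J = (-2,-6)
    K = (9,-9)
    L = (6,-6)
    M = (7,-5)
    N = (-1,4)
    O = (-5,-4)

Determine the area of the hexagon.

Apply Gauss's area formula: 2A = Σ (x_i·y_{i+1} − x_{i+1}·y_i), indices taken mod 6.
Σ = (72) + (0) + (12) + (23) + (24) + (22) = 153
Area = |Σ|/2 = 76.5.

76.5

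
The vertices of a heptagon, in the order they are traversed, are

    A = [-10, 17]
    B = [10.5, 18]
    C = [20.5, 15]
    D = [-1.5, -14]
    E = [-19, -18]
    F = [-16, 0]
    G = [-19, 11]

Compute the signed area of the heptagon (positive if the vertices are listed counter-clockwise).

Apply the surveyor's formula: 2A = Σ (x_i·y_{i+1} − x_{i+1}·y_i), indices taken mod 7.
A→B: (-10)(18) − (10.5)(17) = -358.5
B→C: (10.5)(15) − (20.5)(18) = -211.5
C→D: (20.5)(-14) − (-1.5)(15) = -264.5
D→E: (-1.5)(-18) − (-19)(-14) = -239
E→F: (-19)(0) − (-16)(-18) = -288
F→G: (-16)(11) − (-19)(0) = -176
G→A: (-19)(17) − (-10)(11) = -213
Σ = -1750.5
Signed area = Σ/2 = -875.25 (negative ⇒ clockwise traversal).

-875.25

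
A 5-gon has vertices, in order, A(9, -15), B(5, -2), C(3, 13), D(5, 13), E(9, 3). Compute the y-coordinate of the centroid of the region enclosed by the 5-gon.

Apply Gauss's area formula. First the cross-terms c_i = x_i·y_{i+1} − x_{i+1}·y_i:
  57, 71, -26, -102, -162  ⇒  2A = -162, A = -81.
Then Σ (y_i + y_{i+1})·c_i = -552, so ȳ = -552 / (6·(-81)) = 92/81.

92/81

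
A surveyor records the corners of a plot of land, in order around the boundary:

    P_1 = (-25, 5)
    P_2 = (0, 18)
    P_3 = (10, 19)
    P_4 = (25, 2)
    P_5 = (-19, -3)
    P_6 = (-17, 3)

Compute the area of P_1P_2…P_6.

Cross-terms: -450, -180, -455, -37, -108, -10  ⇒  Σ = -1240
Area = |Σ|/2 = 620.

620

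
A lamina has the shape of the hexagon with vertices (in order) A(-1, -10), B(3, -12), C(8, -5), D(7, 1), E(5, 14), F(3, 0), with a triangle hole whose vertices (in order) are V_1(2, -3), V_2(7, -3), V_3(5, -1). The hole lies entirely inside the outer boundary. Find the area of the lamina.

88.5

Outer boundary:
A→B: (-1)(-12) − (3)(-10) = 42
B→C: (3)(-5) − (8)(-12) = 81
C→D: (8)(1) − (7)(-5) = 43
D→E: (7)(14) − (5)(1) = 93
E→F: (5)(0) − (3)(14) = -42
F→A: (3)(-10) − (-1)(0) = -30
Σ = 187
Area = |Σ|/2 = 93.5.
Hole:
Apply the surveyor's formula: 2A = Σ (x_i·y_{i+1} − x_{i+1}·y_i), indices taken mod 3.
Cross-terms: 15, 8, -13  ⇒  Σ = 10
Area = |Σ|/2 = 5.
Net area = 93.5 − 5 = 88.5.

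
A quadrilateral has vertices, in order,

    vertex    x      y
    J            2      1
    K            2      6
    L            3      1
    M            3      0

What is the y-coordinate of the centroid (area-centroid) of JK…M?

7/3

Apply the shoelace formula. First the cross-terms c_i = x_i·y_{i+1} − x_{i+1}·y_i:
  10, -16, -3, 3  ⇒  2A = -6, A = -3.
Then Σ (y_i + y_{i+1})·c_i = -42, so ȳ = -42 / (6·(-3)) = 7/3.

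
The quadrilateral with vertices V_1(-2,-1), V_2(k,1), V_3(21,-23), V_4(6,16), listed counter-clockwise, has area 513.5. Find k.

-25

The doubled signed area Σ (x_i y_{i+1} − x_{i+1} y_i) is linear in k.
With k=0 it equals 477; the coefficient of k is -22 (from the two edges through V_2).
So -22·k + 477 = 2·513.5 = 1027 ⇒ k = -25.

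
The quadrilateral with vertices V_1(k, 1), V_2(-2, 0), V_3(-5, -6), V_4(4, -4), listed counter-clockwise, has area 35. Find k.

2

Write out the shoelace sum; only the two edges meeting at V_1 involve k:
2·Area = [(4·1 − k·(-4)) + (k·0 − (-2)·1)] + 56
       = 4·k + 62 = 70
⇒ k = 2.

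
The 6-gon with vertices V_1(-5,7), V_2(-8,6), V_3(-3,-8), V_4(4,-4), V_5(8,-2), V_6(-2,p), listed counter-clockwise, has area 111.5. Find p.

The doubled signed area Σ (x_i y_{i+1} − x_{i+1} y_i) is linear in p.
With p=0 it equals 158; the coefficient of p is 13 (from the two edges through V_6).
So 13·p + 158 = 2·111.5 = 223 ⇒ p = 5.

5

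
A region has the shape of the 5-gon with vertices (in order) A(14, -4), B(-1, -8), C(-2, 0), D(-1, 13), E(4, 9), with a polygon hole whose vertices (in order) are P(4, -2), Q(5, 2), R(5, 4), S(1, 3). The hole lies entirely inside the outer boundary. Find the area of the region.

168

Outer boundary:
Apply the shoelace (surveyor's) formula: 2A = Σ (x_i·y_{i+1} − x_{i+1}·y_i), indices taken mod 5.
A→B: (14)(-8) − (-1)(-4) = -116
B→C: (-1)(0) − (-2)(-8) = -16
C→D: (-2)(13) − (-1)(0) = -26
D→E: (-1)(9) − (4)(13) = -61
E→A: (4)(-4) − (14)(9) = -142
Σ = -361
Area = |Σ|/2 = 180.5.
Hole:
Cross-terms: 18, 10, 11, -14  ⇒  Σ = 25
Area = |Σ|/2 = 12.5.
Net area = 180.5 − 12.5 = 168.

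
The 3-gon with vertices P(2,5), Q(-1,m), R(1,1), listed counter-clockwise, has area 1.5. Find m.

-4

Write out the shoelace sum; only the two edges meeting at Q involve m:
2·Area = [(2·m − (-1)·5) + ((-1)·1 − 1·m)] + 3
       = 1·m + 7 = 3
⇒ m = -4.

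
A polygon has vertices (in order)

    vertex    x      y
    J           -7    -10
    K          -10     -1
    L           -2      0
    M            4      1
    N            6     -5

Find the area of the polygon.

109

Σ = (-93) + (-2) + (-2) + (-26) + (-95) = -218
Area = |Σ|/2 = 109.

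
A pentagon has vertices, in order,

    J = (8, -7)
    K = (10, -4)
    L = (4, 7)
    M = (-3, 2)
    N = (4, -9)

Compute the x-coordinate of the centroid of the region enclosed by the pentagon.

308/81

Apply the shoelace formula. First the cross-terms c_i = x_i·y_{i+1} − x_{i+1}·y_i:
  38, 86, 29, 19, 44  ⇒  2A = 216, A = 108.
Then Σ (x_i + x_{i+1})·c_i = 2464, so x̄ = 2464 / (6·108) = 308/81.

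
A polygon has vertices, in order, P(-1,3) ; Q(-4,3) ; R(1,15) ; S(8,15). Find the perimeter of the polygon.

|PQ| = √((-3)² + (0)²) = √9 = 3
|QR| = √((5)² + (12)²) = √169 = 13
|RS| = √((7)² + (0)²) = √49 = 7
|SP| = √((-9)² + (-12)²) = √225 = 15
Perimeter = 3 + 13 + 7 + 15 = 38.

38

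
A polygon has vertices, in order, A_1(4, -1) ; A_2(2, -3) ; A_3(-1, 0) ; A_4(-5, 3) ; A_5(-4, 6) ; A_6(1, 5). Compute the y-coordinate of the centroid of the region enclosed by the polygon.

164/81

Apply Gauss's area formula. First the cross-terms c_i = x_i·y_{i+1} − x_{i+1}·y_i:
  -10, -3, -3, -18, -26, -21  ⇒  2A = -81, A = -40.5.
Then Σ (y_i + y_{i+1})·c_i = -492, so ȳ = -492 / (6·(-40.5)) = 164/81.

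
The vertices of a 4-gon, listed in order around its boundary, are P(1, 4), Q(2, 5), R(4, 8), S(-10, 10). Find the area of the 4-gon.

31.5

Apply Gauss's area formula: 2A = Σ (x_i·y_{i+1} − x_{i+1}·y_i), indices taken mod 4.
Σ = (-3) + (-4) + (120) + (-50) = 63
Area = |Σ|/2 = 31.5.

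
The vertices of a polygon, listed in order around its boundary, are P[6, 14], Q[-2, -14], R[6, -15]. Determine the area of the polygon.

116

Σ = (-56) + (114) + (174) = 232
Area = |Σ|/2 = 116.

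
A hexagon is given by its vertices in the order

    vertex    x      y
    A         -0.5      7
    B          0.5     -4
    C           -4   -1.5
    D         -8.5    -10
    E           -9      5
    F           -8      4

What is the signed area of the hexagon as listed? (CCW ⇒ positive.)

Σ = (-1.5) + (-16.75) + (27.25) + (-132.5) + (4) + (-54) = -173.5
Signed area = Σ/2 = -86.75 (negative ⇒ clockwise traversal).

-86.75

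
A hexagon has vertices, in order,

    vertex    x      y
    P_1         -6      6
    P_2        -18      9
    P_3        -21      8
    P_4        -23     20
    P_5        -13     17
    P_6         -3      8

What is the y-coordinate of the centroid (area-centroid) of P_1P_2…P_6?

Apply the shoelace formula. First the cross-terms c_i = x_i·y_{i+1} − x_{i+1}·y_i:
  54, 45, -236, -131, -53, 30  ⇒  2A = -291, A = -145.5.
Then Σ (y_i + y_{i+1})·c_i = -10785, so ȳ = -10785 / (6·(-145.5)) = 3595/291.

3595/291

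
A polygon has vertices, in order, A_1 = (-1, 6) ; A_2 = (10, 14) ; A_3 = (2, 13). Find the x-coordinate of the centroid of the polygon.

11/3

Apply Gauss's area formula. First the cross-terms c_i = x_i·y_{i+1} − x_{i+1}·y_i:
  -74, 102, 25  ⇒  2A = 53, A = 26.5.
Then Σ (x_i + x_{i+1})·c_i = 583, so x̄ = 583 / (6·26.5) = 11/3.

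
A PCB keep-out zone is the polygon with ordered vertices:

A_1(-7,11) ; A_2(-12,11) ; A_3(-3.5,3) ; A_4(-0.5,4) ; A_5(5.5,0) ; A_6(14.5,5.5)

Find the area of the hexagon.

125.625

Apply the shoelace (surveyor's) formula: 2A = Σ (x_i·y_{i+1} − x_{i+1}·y_i), indices taken mod 6.
Σ = (55) + (2.5) + (-12.5) + (-22) + (30.25) + (198) = 251.25
Area = |Σ|/2 = 125.625.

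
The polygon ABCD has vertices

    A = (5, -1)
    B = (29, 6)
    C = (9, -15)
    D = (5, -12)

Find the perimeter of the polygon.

70

|AB| = √((24)² + (7)²) = √625 = 25
|BC| = √((-20)² + (-21)²) = √841 = 29
|CD| = √((-4)² + (3)²) = √25 = 5
|DA| = √((0)² + (11)²) = √121 = 11
Perimeter = 25 + 29 + 5 + 11 = 70.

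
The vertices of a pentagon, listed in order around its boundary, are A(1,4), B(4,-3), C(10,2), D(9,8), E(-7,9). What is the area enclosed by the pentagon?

Apply the shoelace (surveyor's) formula: 2A = Σ (x_i·y_{i+1} − x_{i+1}·y_i), indices taken mod 5.
Σ = (-19) + (38) + (62) + (137) + (-37) = 181
Area = |Σ|/2 = 90.5.

90.5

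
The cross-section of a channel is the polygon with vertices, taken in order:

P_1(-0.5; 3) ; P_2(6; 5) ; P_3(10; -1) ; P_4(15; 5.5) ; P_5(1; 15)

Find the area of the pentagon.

111.75

Apply the shoelace (surveyor's) formula: 2A = Σ (x_i·y_{i+1} − x_{i+1}·y_i), indices taken mod 5.
P_1→P_2: (-0.5)(5) − (6)(3) = -20.5
P_2→P_3: (6)(-1) − (10)(5) = -56
P_3→P_4: (10)(5.5) − (15)(-1) = 70
P_4→P_5: (15)(15) − (1)(5.5) = 219.5
P_5→P_1: (1)(3) − (-0.5)(15) = 10.5
Σ = 223.5
Area = |Σ|/2 = 111.75.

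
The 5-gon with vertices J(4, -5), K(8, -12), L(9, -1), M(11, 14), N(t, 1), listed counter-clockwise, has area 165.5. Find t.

-5

The doubled signed area Σ (x_i y_{i+1} − x_{i+1} y_i) is linear in t.
With t=0 it equals 236; the coefficient of t is -19 (from the two edges through N).
So -19·t + 236 = 2·165.5 = 331 ⇒ t = -5.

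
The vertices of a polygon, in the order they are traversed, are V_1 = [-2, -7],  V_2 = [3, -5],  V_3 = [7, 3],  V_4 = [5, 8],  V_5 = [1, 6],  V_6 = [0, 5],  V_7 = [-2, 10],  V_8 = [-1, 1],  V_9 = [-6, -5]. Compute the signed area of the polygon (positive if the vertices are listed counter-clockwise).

V_1→V_2: (-2)(-5) − (3)(-7) = 31
V_2→V_3: (3)(3) − (7)(-5) = 44
V_3→V_4: (7)(8) − (5)(3) = 41
V_4→V_5: (5)(6) − (1)(8) = 22
V_5→V_6: (1)(5) − (0)(6) = 5
V_6→V_7: (0)(10) − (-2)(5) = 10
V_7→V_8: (-2)(1) − (-1)(10) = 8
V_8→V_9: (-1)(-5) − (-6)(1) = 11
V_9→V_1: (-6)(-7) − (-2)(-5) = 32
Σ = 204
Signed area = Σ/2 = 102 (positive ⇒ counter-clockwise traversal).

102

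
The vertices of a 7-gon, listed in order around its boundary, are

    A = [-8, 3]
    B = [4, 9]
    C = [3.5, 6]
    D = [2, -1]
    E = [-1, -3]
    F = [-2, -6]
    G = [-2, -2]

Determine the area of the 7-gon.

72

Apply the shoelace formula: 2A = Σ (x_i·y_{i+1} − x_{i+1}·y_i), indices taken mod 7.
Σ = (-84) + (-7.5) + (-15.5) + (-7) + (0) + (-8) + (-22) = -144
Area = |Σ|/2 = 72.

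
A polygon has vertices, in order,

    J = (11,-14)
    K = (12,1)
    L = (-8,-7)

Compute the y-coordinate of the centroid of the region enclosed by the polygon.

-20/3

Apply the surveyor's formula. First the cross-terms c_i = x_i·y_{i+1} − x_{i+1}·y_i:
  179, -76, 189  ⇒  2A = 292, A = 146.
Then Σ (y_i + y_{i+1})·c_i = -5840, so ȳ = -5840 / (6·146) = -20/3.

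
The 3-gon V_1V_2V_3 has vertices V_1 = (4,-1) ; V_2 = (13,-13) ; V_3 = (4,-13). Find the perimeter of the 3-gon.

36

|V_1V_2| = √((9)² + (-12)²) = √225 = 15
|V_2V_3| = √((-9)² + (0)²) = √81 = 9
|V_3V_1| = √((0)² + (12)²) = √144 = 12
Perimeter = 15 + 9 + 12 = 36.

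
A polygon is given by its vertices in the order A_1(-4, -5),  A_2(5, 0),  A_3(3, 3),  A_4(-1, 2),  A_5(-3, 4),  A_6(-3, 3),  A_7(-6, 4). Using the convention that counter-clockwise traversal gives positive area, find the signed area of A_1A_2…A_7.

53

Apply the shoelace (surveyor's) formula: 2A = Σ (x_i·y_{i+1} − x_{i+1}·y_i), indices taken mod 7.
Σ = (25) + (15) + (9) + (2) + (3) + (6) + (46) = 106
Signed area = Σ/2 = 53 (positive ⇒ counter-clockwise traversal).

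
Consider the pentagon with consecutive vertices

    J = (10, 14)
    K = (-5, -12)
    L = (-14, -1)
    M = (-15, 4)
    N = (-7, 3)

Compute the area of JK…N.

214.5

Apply the surveyor's formula: 2A = Σ (x_i·y_{i+1} − x_{i+1}·y_i), indices taken mod 5.
J→K: (10)(-12) − (-5)(14) = -50
K→L: (-5)(-1) − (-14)(-12) = -163
L→M: (-14)(4) − (-15)(-1) = -71
M→N: (-15)(3) − (-7)(4) = -17
N→J: (-7)(14) − (10)(3) = -128
Σ = -429
Area = |Σ|/2 = 214.5.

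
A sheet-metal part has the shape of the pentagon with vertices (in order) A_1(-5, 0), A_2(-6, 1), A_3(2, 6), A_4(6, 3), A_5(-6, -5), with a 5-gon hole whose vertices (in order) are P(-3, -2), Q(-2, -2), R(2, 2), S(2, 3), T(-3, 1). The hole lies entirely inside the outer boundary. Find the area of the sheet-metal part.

Outer boundary:
Apply the shoelace formula: 2A = Σ (x_i·y_{i+1} − x_{i+1}·y_i), indices taken mod 5.
Σ = (-5) + (-38) + (-30) + (-12) + (-25) = -110
Area = |Σ|/2 = 55.
Hole:
Apply the shoelace formula: 2A = Σ (x_i·y_{i+1} − x_{i+1}·y_i), indices taken mod 5.
Σ = (2) + (0) + (2) + (11) + (9) = 24
Area = |Σ|/2 = 12.
Net area = 55 − 12 = 43.

43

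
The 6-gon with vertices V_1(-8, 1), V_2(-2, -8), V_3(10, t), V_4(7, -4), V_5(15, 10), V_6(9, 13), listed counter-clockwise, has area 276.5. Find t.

The doubled signed area Σ (x_i y_{i+1} − x_{i+1} y_i) is linear in t.
With t=0 it equals 454; the coefficient of t is -9 (from the two edges through V_3).
So -9·t + 454 = 2·276.5 = 553 ⇒ t = -11.

-11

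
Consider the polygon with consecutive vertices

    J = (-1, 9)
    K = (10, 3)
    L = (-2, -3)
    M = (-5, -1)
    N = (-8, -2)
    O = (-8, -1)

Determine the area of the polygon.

104.5

Apply the shoelace (surveyor's) formula: 2A = Σ (x_i·y_{i+1} − x_{i+1}·y_i), indices taken mod 6.
Σ = (-93) + (-24) + (-13) + (2) + (-8) + (-73) = -209
Area = |Σ|/2 = 104.5.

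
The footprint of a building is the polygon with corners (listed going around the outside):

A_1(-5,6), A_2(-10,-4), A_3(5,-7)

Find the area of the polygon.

82.5

A_1→A_2: (-5)(-4) − (-10)(6) = 80
A_2→A_3: (-10)(-7) − (5)(-4) = 90
A_3→A_1: (5)(6) − (-5)(-7) = -5
Σ = 165
Area = |Σ|/2 = 82.5.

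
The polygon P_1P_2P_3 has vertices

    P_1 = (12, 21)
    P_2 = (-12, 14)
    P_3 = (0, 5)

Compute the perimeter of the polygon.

60

|P_1P_2| = √((-24)² + (-7)²) = √625 = 25
|P_2P_3| = √((12)² + (-9)²) = √225 = 15
|P_3P_1| = √((12)² + (16)²) = √400 = 20
Perimeter = 25 + 15 + 20 = 60.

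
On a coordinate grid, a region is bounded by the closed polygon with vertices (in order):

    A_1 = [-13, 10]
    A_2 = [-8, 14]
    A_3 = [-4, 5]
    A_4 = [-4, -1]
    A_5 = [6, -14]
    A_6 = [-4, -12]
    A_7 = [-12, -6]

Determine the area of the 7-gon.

223

Apply the shoelace formula: 2A = Σ (x_i·y_{i+1} − x_{i+1}·y_i), indices taken mod 7.
Cross-terms: -102, 16, 24, 62, -128, -120, -198  ⇒  Σ = -446
Area = |Σ|/2 = 223.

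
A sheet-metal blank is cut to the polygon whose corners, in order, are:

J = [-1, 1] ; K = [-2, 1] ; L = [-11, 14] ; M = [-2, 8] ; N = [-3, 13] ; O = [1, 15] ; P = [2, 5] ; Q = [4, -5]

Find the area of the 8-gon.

J→K: (-1)(1) − (-2)(1) = 1
K→L: (-2)(14) − (-11)(1) = -17
L→M: (-11)(8) − (-2)(14) = -60
M→N: (-2)(13) − (-3)(8) = -2
N→O: (-3)(15) − (1)(13) = -58
O→P: (1)(5) − (2)(15) = -25
P→Q: (2)(-5) − (4)(5) = -30
Q→J: (4)(1) − (-1)(-5) = -1
Σ = -192
Area = |Σ|/2 = 96.

96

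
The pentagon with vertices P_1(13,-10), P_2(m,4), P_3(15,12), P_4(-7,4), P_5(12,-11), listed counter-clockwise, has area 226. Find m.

The doubled signed area Σ (x_i y_{i+1} − x_{i+1} y_i) is linear in m.
With m=0 it equals 188; the coefficient of m is 22 (from the two edges through P_2).
So 22·m + 188 = 2·226 = 452 ⇒ m = 12.

12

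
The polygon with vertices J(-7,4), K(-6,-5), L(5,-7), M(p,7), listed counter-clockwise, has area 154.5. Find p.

9

The doubled signed area Σ (x_i y_{i+1} − x_{i+1} y_i) is linear in p.
With p=0 it equals 210; the coefficient of p is 11 (from the two edges through M).
So 11·p + 210 = 2·154.5 = 309 ⇒ p = 9.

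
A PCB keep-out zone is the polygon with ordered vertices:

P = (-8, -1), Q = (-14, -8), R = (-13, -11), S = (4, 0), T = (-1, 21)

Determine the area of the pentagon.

198.5

Apply Gauss's area formula: 2A = Σ (x_i·y_{i+1} − x_{i+1}·y_i), indices taken mod 5.
P→Q: (-8)(-8) − (-14)(-1) = 50
Q→R: (-14)(-11) − (-13)(-8) = 50
R→S: (-13)(0) − (4)(-11) = 44
S→T: (4)(21) − (-1)(0) = 84
T→P: (-1)(-1) − (-8)(21) = 169
Σ = 397
Area = |Σ|/2 = 198.5.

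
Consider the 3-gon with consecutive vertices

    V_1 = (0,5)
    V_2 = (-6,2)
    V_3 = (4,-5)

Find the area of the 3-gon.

36

Cross-terms: 30, 22, 20  ⇒  Σ = 72
Area = |Σ|/2 = 36.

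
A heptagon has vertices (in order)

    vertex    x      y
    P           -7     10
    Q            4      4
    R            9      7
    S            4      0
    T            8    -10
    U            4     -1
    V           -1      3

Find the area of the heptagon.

45

Apply the surveyor's formula: 2A = Σ (x_i·y_{i+1} − x_{i+1}·y_i), indices taken mod 7.
Cross-terms: -68, -8, -28, -40, 32, 11, 11  ⇒  Σ = -90
Area = |Σ|/2 = 45.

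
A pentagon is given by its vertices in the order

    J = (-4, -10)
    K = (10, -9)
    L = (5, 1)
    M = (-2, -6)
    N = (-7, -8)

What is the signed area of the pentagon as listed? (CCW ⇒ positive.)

Apply Gauss's area formula: 2A = Σ (x_i·y_{i+1} − x_{i+1}·y_i), indices taken mod 5.
J→K: (-4)(-9) − (10)(-10) = 136
K→L: (10)(1) − (5)(-9) = 55
L→M: (5)(-6) − (-2)(1) = -28
M→N: (-2)(-8) − (-7)(-6) = -26
N→J: (-7)(-10) − (-4)(-8) = 38
Σ = 175
Signed area = Σ/2 = 87.5 (positive ⇒ counter-clockwise traversal).

87.5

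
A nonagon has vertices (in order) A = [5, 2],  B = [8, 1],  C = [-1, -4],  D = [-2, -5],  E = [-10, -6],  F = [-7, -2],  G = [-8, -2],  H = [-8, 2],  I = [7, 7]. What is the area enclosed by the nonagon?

115

Σ = (-11) + (-31) + (-3) + (-38) + (-22) + (-2) + (-32) + (-70) + (-21) = -230
Area = |Σ|/2 = 115.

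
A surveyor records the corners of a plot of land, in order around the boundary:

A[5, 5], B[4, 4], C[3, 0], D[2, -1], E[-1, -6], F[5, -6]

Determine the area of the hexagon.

Apply the surveyor's formula: 2A = Σ (x_i·y_{i+1} − x_{i+1}·y_i), indices taken mod 6.
A→B: (5)(4) − (4)(5) = 0
B→C: (4)(0) − (3)(4) = -12
C→D: (3)(-1) − (2)(0) = -3
D→E: (2)(-6) − (-1)(-1) = -13
E→F: (-1)(-6) − (5)(-6) = 36
F→A: (5)(5) − (5)(-6) = 55
Σ = 63
Area = |Σ|/2 = 31.5.

31.5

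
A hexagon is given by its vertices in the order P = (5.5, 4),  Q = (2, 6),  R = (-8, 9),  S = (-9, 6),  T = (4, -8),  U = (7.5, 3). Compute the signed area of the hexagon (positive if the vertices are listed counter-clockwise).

Apply Gauss's area formula: 2A = Σ (x_i·y_{i+1} − x_{i+1}·y_i), indices taken mod 6.
Cross-terms: 25, 66, 33, 48, 72, 13.5  ⇒  Σ = 257.5
Signed area = Σ/2 = 128.75 (positive ⇒ counter-clockwise traversal).

128.75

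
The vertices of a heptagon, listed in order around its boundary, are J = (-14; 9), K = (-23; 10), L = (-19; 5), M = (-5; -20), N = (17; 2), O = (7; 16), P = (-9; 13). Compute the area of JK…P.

735.5

Apply the shoelace formula: 2A = Σ (x_i·y_{i+1} − x_{i+1}·y_i), indices taken mod 7.
Cross-terms: 67, 75, 405, 330, 258, 235, 101  ⇒  Σ = 1471
Area = |Σ|/2 = 735.5.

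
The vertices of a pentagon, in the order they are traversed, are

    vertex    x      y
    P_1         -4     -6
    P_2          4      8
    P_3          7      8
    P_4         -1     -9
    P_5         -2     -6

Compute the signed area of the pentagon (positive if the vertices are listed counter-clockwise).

Apply the shoelace (surveyor's) formula: 2A = Σ (x_i·y_{i+1} − x_{i+1}·y_i), indices taken mod 5.
Σ = (-8) + (-24) + (-55) + (-12) + (-12) = -111
Signed area = Σ/2 = -55.5 (negative ⇒ clockwise traversal).

-55.5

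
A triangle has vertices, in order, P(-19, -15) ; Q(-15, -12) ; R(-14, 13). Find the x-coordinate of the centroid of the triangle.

-16

Apply the shoelace (surveyor's) formula. First the cross-terms c_i = x_i·y_{i+1} − x_{i+1}·y_i:
  3, -363, 457  ⇒  2A = 97, A = 48.5.
Then Σ (x_i + x_{i+1})·c_i = -4656, so x̄ = -4656 / (6·48.5) = -16.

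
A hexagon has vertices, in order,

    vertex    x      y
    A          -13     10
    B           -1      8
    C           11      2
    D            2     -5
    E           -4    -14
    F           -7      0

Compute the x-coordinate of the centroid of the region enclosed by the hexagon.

-247/153

Apply Gauss's area formula. First the cross-terms c_i = x_i·y_{i+1} − x_{i+1}·y_i:
  -94, -90, -59, -48, -98, -70  ⇒  2A = -459, A = -229.5.
Then Σ (x_i + x_{i+1})·c_i = 2223, so x̄ = 2223 / (6·(-229.5)) = -247/153.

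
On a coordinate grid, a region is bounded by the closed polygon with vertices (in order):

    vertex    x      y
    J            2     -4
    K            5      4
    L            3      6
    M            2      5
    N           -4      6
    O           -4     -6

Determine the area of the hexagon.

Apply Gauss's area formula: 2A = Σ (x_i·y_{i+1} − x_{i+1}·y_i), indices taken mod 6.
Σ = (28) + (18) + (3) + (32) + (48) + (28) = 157
Area = |Σ|/2 = 78.5.

78.5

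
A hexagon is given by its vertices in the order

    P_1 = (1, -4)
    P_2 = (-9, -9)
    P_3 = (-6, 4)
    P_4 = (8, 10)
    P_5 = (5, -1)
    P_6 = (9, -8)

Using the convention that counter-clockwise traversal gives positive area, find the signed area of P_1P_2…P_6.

Apply the shoelace (surveyor's) formula: 2A = Σ (x_i·y_{i+1} − x_{i+1}·y_i), indices taken mod 6.
P_1→P_2: (1)(-9) − (-9)(-4) = -45
P_2→P_3: (-9)(4) − (-6)(-9) = -90
P_3→P_4: (-6)(10) − (8)(4) = -92
P_4→P_5: (8)(-1) − (5)(10) = -58
P_5→P_6: (5)(-8) − (9)(-1) = -31
P_6→P_1: (9)(-4) − (1)(-8) = -28
Σ = -344
Signed area = Σ/2 = -172 (negative ⇒ clockwise traversal).

-172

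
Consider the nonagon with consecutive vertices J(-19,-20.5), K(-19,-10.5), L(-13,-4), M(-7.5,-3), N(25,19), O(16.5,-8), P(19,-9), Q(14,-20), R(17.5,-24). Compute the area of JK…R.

Cross-terms: -190, -60.5, 9, -67.5, -513.5, 3.5, -254, 14, -814.75  ⇒  Σ = -1873.75
Area = |Σ|/2 = 936.875.

936.875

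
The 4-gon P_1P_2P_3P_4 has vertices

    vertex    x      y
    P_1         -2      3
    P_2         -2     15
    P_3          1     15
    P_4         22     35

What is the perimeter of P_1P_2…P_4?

|P_1P_2| = √((0)² + (12)²) = √144 = 12
|P_2P_3| = √((3)² + (0)²) = √9 = 3
|P_3P_4| = √((21)² + (20)²) = √841 = 29
|P_4P_1| = √((-24)² + (-32)²) = √1600 = 40
Perimeter = 12 + 3 + 29 + 40 = 84.

84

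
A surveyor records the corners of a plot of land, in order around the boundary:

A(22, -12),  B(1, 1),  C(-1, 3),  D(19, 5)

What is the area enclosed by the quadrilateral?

Apply Gauss's area formula: 2A = Σ (x_i·y_{i+1} − x_{i+1}·y_i), indices taken mod 4.
A→B: (22)(1) − (1)(-12) = 34
B→C: (1)(3) − (-1)(1) = 4
C→D: (-1)(5) − (19)(3) = -62
D→A: (19)(-12) − (22)(5) = -338
Σ = -362
Area = |Σ|/2 = 181.

181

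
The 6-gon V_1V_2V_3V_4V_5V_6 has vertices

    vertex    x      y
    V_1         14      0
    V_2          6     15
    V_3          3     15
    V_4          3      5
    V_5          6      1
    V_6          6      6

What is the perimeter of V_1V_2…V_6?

|V_1V_2| = √((-8)² + (15)²) = √289 = 17
|V_2V_3| = √((-3)² + (0)²) = √9 = 3
|V_3V_4| = √((0)² + (-10)²) = √100 = 10
|V_4V_5| = √((3)² + (-4)²) = √25 = 5
|V_5V_6| = √((0)² + (5)²) = √25 = 5
|V_6V_1| = √((8)² + (-6)²) = √100 = 10
Perimeter = 17 + 3 + 10 + 5 + 5 + 10 = 50.

50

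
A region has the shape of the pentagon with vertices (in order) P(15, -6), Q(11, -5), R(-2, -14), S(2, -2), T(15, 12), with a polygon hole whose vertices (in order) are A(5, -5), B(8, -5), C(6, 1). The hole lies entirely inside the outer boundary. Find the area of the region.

169.5

Outer boundary:
Apply the shoelace (surveyor's) formula: 2A = Σ (x_i·y_{i+1} − x_{i+1}·y_i), indices taken mod 5.
Σ = (-9) + (-164) + (32) + (54) + (-270) = -357
Area = |Σ|/2 = 178.5.
Hole:
A→B: (5)(-5) − (8)(-5) = 15
B→C: (8)(1) − (6)(-5) = 38
C→A: (6)(-5) − (5)(1) = -35
Σ = 18
Area = |Σ|/2 = 9.
Net area = 178.5 − 9 = 169.5.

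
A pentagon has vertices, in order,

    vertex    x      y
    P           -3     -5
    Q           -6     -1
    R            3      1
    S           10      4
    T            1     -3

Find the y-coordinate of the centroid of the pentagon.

-125/114

Apply the shoelace (surveyor's) formula. First the cross-terms c_i = x_i·y_{i+1} − x_{i+1}·y_i:
  -27, -3, 2, -34, -14  ⇒  2A = -76, A = -38.
Then Σ (y_i + y_{i+1})·c_i = 250, so ȳ = 250 / (6·(-38)) = -125/114.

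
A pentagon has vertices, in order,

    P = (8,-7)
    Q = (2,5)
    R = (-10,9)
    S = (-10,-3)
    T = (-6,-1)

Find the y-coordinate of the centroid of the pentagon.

299/213

Apply Gauss's area formula. First the cross-terms c_i = x_i·y_{i+1} − x_{i+1}·y_i:
  54, 68, 120, -8, 50  ⇒  2A = 284, A = 142.
Then Σ (y_i + y_{i+1})·c_i = 1196, so ȳ = 1196 / (6·142) = 299/213.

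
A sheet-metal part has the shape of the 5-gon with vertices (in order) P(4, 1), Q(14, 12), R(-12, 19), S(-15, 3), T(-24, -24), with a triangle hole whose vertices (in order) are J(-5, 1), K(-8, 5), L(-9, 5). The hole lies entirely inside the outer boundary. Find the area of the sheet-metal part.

596.5

Outer boundary:
Apply the surveyor's formula: 2A = Σ (x_i·y_{i+1} − x_{i+1}·y_i), indices taken mod 5.
Σ = (34) + (410) + (249) + (432) + (72) = 1197
Area = |Σ|/2 = 598.5.
Hole:
Apply Gauss's area formula: 2A = Σ (x_i·y_{i+1} − x_{i+1}·y_i), indices taken mod 3.
Cross-terms: -17, 5, 16  ⇒  Σ = 4
Area = |Σ|/2 = 2.
Net area = 598.5 − 2 = 596.5.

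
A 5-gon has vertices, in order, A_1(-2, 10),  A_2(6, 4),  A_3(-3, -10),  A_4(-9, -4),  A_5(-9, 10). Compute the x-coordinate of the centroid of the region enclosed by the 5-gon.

Apply the shoelace (surveyor's) formula. First the cross-terms c_i = x_i·y_{i+1} − x_{i+1}·y_i:
  -68, -48, -78, -126, -70  ⇒  2A = -390, A = -195.
Then Σ (x_i + x_{i+1})·c_i = 3558, so x̄ = 3558 / (6·(-195)) = -593/195.

-593/195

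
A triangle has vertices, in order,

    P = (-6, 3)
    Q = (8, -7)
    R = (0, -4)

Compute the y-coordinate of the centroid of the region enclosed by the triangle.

-8/3

Apply the shoelace (surveyor's) formula. First the cross-terms c_i = x_i·y_{i+1} − x_{i+1}·y_i:
  18, -32, -24  ⇒  2A = -38, A = -19.
Then Σ (y_i + y_{i+1})·c_i = 304, so ȳ = 304 / (6·(-19)) = -8/3.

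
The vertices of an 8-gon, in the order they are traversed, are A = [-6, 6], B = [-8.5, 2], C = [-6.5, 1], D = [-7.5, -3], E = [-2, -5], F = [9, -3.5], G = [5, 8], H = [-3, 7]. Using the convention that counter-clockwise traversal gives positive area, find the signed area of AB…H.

Σ = (39) + (4.5) + (27) + (31.5) + (52) + (89.5) + (59) + (24) = 326.5
Signed area = Σ/2 = 163.25 (positive ⇒ counter-clockwise traversal).

163.25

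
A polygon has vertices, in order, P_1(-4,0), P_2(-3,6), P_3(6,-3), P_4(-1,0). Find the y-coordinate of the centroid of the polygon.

4/3

Apply the shoelace formula. First the cross-terms c_i = x_i·y_{i+1} − x_{i+1}·y_i:
  -24, -27, -3, 0  ⇒  2A = -54, A = -27.
Then Σ (y_i + y_{i+1})·c_i = -216, so ȳ = -216 / (6·(-27)) = 4/3.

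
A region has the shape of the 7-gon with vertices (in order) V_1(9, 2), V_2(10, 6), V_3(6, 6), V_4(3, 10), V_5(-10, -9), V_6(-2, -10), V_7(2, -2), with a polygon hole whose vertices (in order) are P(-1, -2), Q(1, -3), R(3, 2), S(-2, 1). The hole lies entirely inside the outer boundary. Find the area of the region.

Outer boundary:
Apply the shoelace (surveyor's) formula: 2A = Σ (x_i·y_{i+1} − x_{i+1}·y_i), indices taken mod 7.
Σ = (34) + (24) + (42) + (73) + (82) + (24) + (22) = 301
Area = |Σ|/2 = 150.5.
Hole:
Apply the shoelace formula: 2A = Σ (x_i·y_{i+1} − x_{i+1}·y_i), indices taken mod 4.
Σ = (5) + (11) + (7) + (5) = 28
Area = |Σ|/2 = 14.
Net area = 150.5 − 14 = 136.5.

136.5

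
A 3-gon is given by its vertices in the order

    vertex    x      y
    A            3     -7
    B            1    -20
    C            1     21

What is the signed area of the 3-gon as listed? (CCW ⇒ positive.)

-41

Apply Gauss's area formula: 2A = Σ (x_i·y_{i+1} − x_{i+1}·y_i), indices taken mod 3.
Σ = (-53) + (41) + (-70) = -82
Signed area = Σ/2 = -41 (negative ⇒ clockwise traversal).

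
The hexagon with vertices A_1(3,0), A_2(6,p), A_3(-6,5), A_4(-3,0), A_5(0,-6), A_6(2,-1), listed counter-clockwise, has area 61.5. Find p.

Write out the shoelace sum; only the two edges meeting at A_2 involve p:
2·Area = [(3·p − 6·0) + (6·5 − (-6)·p)] + 48
       = 9·p + 78 = 123
⇒ p = 5.

5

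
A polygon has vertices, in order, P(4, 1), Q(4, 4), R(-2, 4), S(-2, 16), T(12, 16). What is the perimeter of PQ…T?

52

|PQ| = √((0)² + (3)²) = √9 = 3
|QR| = √((-6)² + (0)²) = √36 = 6
|RS| = √((0)² + (12)²) = √144 = 12
|ST| = √((14)² + (0)²) = √196 = 14
|TP| = √((-8)² + (-15)²) = √289 = 17
Perimeter = 3 + 6 + 12 + 14 + 17 = 52.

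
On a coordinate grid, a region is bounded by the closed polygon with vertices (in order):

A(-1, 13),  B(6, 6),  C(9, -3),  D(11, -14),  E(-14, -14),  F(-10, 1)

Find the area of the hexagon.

Cross-terms: -84, -72, -93, -350, -154, -129  ⇒  Σ = -882
Area = |Σ|/2 = 441.

441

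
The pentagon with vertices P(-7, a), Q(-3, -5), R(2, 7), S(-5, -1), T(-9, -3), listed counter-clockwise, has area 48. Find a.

-9

Write out the shoelace sum; only the two edges meeting at P involve a:
2·Area = [((-9)·a − (-7)·(-3)) + ((-7)·(-5) − (-3)·a)] + 28
       = -6·a + 42 = 96
⇒ a = -9.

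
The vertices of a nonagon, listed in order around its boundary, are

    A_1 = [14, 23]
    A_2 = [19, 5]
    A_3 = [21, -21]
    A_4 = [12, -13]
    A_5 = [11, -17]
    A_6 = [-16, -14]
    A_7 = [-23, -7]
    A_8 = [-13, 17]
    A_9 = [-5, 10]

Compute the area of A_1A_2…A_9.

Apply the shoelace formula: 2A = Σ (x_i·y_{i+1} − x_{i+1}·y_i), indices taken mod 9.
Σ = (-367) + (-504) + (-21) + (-61) + (-426) + (-210) + (-482) + (-45) + (-255) = -2371
Area = |Σ|/2 = 1185.5.

1185.5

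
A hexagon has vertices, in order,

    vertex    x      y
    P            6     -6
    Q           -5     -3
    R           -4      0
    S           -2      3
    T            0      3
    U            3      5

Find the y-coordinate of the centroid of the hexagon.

-124/135

Apply the shoelace formula. First the cross-terms c_i = x_i·y_{i+1} − x_{i+1}·y_i:
  -48, -12, -12, -6, -9, -48  ⇒  2A = -135, A = -67.5.
Then Σ (y_i + y_{i+1})·c_i = 372, so ȳ = 372 / (6·(-67.5)) = -124/135.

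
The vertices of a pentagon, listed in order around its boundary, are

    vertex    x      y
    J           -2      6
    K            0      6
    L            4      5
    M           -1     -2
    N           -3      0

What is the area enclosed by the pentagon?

J→K: (-2)(6) − (0)(6) = -12
K→L: (0)(5) − (4)(6) = -24
L→M: (4)(-2) − (-1)(5) = -3
M→N: (-1)(0) − (-3)(-2) = -6
N→J: (-3)(6) − (-2)(0) = -18
Σ = -63
Area = |Σ|/2 = 31.5.

31.5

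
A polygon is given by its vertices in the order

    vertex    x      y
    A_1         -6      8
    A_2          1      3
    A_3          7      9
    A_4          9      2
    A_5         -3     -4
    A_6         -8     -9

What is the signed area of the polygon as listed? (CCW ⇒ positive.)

Σ = (-26) + (-12) + (-67) + (-30) + (-5) + (-118) = -258
Signed area = Σ/2 = -129 (negative ⇒ clockwise traversal).

-129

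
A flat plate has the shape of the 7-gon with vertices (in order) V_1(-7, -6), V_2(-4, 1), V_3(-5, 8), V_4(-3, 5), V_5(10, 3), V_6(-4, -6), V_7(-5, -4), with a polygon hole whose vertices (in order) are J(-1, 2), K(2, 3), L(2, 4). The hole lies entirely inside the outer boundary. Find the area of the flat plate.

87.5

Outer boundary:
Apply the shoelace (surveyor's) formula: 2A = Σ (x_i·y_{i+1} − x_{i+1}·y_i), indices taken mod 7.
Σ = (-31) + (-27) + (-1) + (-59) + (-48) + (-14) + (2) = -178
Area = |Σ|/2 = 89.
Hole:
J→K: (-1)(3) − (2)(2) = -7
K→L: (2)(4) − (2)(3) = 2
L→J: (2)(2) − (-1)(4) = 8
Σ = 3
Area = |Σ|/2 = 1.5.
Net area = 89 − 1.5 = 87.5.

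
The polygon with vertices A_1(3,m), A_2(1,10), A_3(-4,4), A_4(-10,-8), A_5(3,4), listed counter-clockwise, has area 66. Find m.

7

The doubled signed area Σ (x_i y_{i+1} − x_{i+1} y_i) is linear in m.
With m=0 it equals 118; the coefficient of m is 2 (from the two edges through A_1).
So 2·m + 118 = 2·66 = 132 ⇒ m = 7.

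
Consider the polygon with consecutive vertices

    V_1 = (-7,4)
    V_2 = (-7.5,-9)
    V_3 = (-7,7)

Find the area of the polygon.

0.75

Apply the shoelace (surveyor's) formula: 2A = Σ (x_i·y_{i+1} − x_{i+1}·y_i), indices taken mod 3.
V_1→V_2: (-7)(-9) − (-7.5)(4) = 93
V_2→V_3: (-7.5)(7) − (-7)(-9) = -115.5
V_3→V_1: (-7)(4) − (-7)(7) = 21
Σ = -1.5
Area = |Σ|/2 = 0.75.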